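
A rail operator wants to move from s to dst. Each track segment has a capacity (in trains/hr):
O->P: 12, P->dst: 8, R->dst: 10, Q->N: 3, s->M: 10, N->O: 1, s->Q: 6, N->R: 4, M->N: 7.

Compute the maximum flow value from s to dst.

5

Augment s->M->N->R->dst: bottleneck 4. Total 4.
Augment s->M->N->O->P->dst: bottleneck 1. Total 5.
No augmenting path remains in the residual graph.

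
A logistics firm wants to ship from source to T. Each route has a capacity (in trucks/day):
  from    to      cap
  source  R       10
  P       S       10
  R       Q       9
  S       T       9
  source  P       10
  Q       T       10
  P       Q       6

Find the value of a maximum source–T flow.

19

Augment source->P->S->T: bottleneck 9. Total 9.
Augment source->P->Q->T: bottleneck 1. Total 10.
Augment source->R->Q->T: bottleneck 9. Total 19.
No augmenting path remains in the residual graph.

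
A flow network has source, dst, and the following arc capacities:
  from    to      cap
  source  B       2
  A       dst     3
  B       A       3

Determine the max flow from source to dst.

Augment source->B->A->dst: bottleneck 2. Total 2.
No augmenting path remains in the residual graph.

2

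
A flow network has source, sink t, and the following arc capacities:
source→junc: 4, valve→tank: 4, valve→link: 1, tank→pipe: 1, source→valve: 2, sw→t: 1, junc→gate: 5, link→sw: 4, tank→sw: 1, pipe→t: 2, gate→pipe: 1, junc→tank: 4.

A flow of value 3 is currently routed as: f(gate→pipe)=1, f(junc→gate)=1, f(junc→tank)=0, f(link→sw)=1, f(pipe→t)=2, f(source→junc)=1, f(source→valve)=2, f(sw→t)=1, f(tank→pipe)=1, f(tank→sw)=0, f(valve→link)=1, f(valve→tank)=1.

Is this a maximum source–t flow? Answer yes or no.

Residual reachable from source: {gate, junc, link, source, sw, tank, valve}; t is not reachable.
Saturated cut: tank→pipe, sw→t, gate→pipe with total capacity 3 = current flow value. Flow is maximum.

Yes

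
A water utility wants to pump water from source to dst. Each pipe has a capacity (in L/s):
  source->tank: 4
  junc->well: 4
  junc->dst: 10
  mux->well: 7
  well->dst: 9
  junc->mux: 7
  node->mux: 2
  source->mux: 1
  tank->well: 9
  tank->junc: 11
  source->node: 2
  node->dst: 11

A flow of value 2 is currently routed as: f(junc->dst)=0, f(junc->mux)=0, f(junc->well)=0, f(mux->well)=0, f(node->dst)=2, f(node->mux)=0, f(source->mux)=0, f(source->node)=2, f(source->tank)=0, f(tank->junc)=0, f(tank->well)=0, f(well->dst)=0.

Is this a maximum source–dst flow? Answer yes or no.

No

Residual path source->tank->junc->dst has bottleneck 4 > 0.
Pushing 4 along it raises the flow to 6, so the given flow is not maximum.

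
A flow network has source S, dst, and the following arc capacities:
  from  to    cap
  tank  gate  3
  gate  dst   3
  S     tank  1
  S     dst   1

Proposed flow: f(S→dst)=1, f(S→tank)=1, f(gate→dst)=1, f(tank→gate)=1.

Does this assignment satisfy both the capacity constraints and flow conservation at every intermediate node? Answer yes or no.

Yes

Every edge has 0 ≤ f(e) ≤ cap(e).
At each intermediate node, inflow equals outflow.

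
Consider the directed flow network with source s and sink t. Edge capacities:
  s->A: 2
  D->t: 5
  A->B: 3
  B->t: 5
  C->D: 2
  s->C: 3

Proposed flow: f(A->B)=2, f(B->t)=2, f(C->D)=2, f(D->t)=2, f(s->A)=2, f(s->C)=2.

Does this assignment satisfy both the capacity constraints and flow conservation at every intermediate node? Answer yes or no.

Every edge has 0 ≤ f(e) ≤ cap(e).
At each intermediate node, inflow equals outflow.

Yes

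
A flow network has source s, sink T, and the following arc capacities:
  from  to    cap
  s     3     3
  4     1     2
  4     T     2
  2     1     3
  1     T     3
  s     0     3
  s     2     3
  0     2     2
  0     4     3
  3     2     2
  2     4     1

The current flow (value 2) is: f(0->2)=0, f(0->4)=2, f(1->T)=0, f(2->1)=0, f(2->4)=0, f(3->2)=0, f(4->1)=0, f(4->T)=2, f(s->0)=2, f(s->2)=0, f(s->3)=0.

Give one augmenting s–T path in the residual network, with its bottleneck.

Residual along s->2->1->T: s->2: 3, 2->1: 3, 1->T: 3.
Bottleneck = min = 3.

s->2->1->T, bottleneck 3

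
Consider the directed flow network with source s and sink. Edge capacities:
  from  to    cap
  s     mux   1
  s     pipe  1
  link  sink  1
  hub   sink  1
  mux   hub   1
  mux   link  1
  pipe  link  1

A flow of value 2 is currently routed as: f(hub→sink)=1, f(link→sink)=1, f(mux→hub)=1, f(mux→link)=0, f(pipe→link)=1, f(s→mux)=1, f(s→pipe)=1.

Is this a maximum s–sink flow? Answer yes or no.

Yes

Residual reachable from s: {s}; sink is not reachable.
Saturated cut: s→mux, s→pipe with total capacity 2 = current flow value. Flow is maximum.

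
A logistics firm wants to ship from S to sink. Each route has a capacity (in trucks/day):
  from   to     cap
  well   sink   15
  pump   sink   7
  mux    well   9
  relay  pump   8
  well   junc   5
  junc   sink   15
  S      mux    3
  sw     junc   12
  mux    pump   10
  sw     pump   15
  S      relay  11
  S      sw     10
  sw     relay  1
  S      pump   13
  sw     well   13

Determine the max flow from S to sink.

Augment S→pump→sink: bottleneck 7. Total 7.
Augment S→mux→well→sink: bottleneck 3. Total 10.
Augment S→sw→well→sink: bottleneck 10. Total 20.
No augmenting path remains in the residual graph.

20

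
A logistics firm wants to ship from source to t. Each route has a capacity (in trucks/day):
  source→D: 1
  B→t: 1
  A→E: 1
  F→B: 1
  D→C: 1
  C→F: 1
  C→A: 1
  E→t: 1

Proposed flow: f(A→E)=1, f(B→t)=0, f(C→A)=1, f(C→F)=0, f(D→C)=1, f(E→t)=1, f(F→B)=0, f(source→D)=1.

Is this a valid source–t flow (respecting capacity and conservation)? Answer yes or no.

Every edge has 0 ≤ f(e) ≤ cap(e).
At each intermediate node, inflow equals outflow.

Yes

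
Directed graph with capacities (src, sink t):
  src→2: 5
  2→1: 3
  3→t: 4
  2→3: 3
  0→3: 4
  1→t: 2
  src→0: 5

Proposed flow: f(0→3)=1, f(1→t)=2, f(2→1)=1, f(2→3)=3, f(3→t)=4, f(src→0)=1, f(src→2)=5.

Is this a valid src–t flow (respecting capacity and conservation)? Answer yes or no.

Conservation fails at 2: inflow 5 ≠ outflow 4.

No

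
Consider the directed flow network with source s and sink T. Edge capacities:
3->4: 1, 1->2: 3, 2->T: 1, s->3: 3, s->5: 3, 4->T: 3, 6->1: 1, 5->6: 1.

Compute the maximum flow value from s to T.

2

Augment s->3->4->T: bottleneck 1. Total 1.
Augment s->5->6->1->2->T: bottleneck 1. Total 2.
No augmenting path remains in the residual graph.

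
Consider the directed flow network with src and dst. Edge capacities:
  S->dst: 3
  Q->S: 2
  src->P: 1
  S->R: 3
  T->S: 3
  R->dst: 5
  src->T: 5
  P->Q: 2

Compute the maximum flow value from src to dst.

4

Augment src->T->S->dst: bottleneck 3. Total 3.
Augment src->P->Q->S->R->dst: bottleneck 1. Total 4.
No augmenting path remains in the residual graph.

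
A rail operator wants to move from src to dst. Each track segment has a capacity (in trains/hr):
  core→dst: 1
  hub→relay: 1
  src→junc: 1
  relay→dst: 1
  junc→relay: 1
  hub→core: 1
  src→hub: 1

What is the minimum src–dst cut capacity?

2

Max flow = 2 (via 2 augmenting paths).
In the residual at optimum, the set reachable from src is {src}.
Cut edges: src→junc (cap 1), src→hub (cap 1). Sum = 2.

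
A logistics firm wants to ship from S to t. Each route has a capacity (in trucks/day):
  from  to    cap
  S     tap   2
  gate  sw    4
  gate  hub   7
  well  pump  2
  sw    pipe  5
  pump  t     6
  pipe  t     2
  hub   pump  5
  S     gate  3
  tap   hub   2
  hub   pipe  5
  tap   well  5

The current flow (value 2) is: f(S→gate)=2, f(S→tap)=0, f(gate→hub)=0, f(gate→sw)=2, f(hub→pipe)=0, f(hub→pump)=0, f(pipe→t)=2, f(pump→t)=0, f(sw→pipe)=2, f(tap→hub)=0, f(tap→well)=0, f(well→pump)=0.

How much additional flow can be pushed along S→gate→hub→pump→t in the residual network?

1

Residual capacities along the path: S→gate: 1, gate→hub: 7, hub→pump: 5, pump→t: 6.
Minimum is 1.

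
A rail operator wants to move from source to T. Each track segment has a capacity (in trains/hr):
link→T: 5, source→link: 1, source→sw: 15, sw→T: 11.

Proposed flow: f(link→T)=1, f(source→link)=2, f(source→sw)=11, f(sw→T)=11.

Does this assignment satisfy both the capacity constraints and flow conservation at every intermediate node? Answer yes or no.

Capacity violated on source→link: flow 2 > capacity 1.

No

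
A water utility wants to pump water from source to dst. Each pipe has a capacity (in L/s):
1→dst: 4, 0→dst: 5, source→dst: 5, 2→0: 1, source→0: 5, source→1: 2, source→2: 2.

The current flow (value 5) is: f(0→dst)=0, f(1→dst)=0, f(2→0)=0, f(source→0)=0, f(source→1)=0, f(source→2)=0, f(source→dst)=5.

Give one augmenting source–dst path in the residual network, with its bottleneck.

Residual along source→0→dst: source→0: 5, 0→dst: 5.
Bottleneck = min = 5.

source→0→dst, bottleneck 5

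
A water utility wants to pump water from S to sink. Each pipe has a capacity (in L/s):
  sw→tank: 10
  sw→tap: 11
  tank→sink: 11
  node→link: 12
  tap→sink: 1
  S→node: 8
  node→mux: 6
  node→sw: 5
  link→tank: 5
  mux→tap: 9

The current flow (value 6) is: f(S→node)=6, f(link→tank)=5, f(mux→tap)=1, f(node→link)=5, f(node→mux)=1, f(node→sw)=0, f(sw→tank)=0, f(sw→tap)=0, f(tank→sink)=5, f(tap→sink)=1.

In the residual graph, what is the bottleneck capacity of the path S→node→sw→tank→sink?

Residual capacities along the path: S→node: 2, node→sw: 5, sw→tank: 10, tank→sink: 6.
Minimum is 2.

2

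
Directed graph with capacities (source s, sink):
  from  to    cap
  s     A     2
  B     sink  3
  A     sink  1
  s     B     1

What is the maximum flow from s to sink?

Augment s→B→sink: bottleneck 1. Total 1.
Augment s→A→sink: bottleneck 1. Total 2.
No augmenting path remains in the residual graph.

2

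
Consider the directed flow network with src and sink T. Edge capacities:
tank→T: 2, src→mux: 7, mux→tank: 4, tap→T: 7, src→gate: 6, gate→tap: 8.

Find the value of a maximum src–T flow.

Augment src→mux→tank→T: bottleneck 2. Total 2.
Augment src→gate→tap→T: bottleneck 6. Total 8.
No augmenting path remains in the residual graph.

8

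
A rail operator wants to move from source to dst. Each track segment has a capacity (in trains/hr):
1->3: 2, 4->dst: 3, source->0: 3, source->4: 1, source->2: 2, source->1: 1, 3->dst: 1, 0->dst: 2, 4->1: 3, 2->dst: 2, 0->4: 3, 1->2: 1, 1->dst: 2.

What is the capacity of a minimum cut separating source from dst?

7

Max flow = 7 (via 5 augmenting paths).
In the residual at optimum, the set reachable from source is {source}.
Cut edges: source->0 (cap 3), source->4 (cap 1), source->1 (cap 1), source->2 (cap 2). Sum = 7.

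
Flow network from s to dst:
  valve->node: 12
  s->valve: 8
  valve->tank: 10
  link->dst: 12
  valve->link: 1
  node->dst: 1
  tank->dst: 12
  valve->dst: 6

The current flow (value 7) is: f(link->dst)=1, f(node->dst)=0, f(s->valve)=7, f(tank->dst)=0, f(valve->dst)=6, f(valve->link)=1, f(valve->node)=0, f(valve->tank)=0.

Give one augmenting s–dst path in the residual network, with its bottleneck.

Residual along s->valve->node->dst: s->valve: 1, valve->node: 12, node->dst: 1.
Bottleneck = min = 1.

s->valve->node->dst, bottleneck 1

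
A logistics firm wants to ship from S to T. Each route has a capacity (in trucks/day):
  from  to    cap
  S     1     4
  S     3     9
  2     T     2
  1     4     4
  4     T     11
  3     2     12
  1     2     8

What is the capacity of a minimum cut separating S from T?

6

Max flow = 6 (via 2 augmenting paths).
In the residual at optimum, the set reachable from S is {2, 3, S}.
Cut edges: S→1 (cap 4), 2→T (cap 2). Sum = 6.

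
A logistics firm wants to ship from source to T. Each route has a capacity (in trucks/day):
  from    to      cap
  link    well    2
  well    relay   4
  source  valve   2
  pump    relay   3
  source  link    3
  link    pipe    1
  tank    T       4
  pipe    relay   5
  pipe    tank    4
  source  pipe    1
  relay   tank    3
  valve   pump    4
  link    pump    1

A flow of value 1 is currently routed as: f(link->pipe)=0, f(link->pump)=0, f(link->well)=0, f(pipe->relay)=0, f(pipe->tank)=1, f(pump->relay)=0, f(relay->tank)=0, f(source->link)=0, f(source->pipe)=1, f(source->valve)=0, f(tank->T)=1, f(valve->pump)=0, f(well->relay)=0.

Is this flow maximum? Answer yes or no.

Residual path source->link->pipe->tank->T has bottleneck 1 > 0.
Pushing 1 along it raises the flow to 2, so the given flow is not maximum.

No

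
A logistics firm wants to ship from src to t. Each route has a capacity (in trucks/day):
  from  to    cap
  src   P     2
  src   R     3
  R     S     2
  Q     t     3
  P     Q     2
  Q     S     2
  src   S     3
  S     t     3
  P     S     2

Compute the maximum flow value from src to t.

5

Augment src->S->t: bottleneck 3. Total 3.
Augment src->P->Q->t: bottleneck 2. Total 5.
No augmenting path remains in the residual graph.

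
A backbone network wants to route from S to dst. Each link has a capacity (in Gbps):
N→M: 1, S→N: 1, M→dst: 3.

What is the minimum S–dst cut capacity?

Max flow = 1 (via 1 augmenting path).
In the residual at optimum, the set reachable from S is {S}.
Cut edges: S→N (cap 1). Sum = 1.

1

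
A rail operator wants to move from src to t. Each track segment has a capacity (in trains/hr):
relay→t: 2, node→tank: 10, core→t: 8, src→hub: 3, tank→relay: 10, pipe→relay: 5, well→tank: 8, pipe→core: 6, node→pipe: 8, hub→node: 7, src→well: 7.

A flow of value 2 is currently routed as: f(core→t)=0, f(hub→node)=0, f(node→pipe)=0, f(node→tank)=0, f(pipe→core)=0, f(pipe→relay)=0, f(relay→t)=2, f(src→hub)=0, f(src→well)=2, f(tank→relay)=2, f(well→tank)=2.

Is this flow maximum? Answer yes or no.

Residual path src→hub→node→pipe→core→t has bottleneck 3 > 0.
Pushing 3 along it raises the flow to 5, so the given flow is not maximum.

No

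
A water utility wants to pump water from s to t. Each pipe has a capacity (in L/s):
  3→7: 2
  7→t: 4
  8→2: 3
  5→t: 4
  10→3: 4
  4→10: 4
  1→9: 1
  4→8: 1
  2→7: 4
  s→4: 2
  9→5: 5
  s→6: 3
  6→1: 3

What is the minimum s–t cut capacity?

Max flow = 3 (via 3 augmenting paths).
In the residual at optimum, the set reachable from s is {1, 6, s}.
Cut edges: 1→9 (cap 1), s→4 (cap 2). Sum = 3.

3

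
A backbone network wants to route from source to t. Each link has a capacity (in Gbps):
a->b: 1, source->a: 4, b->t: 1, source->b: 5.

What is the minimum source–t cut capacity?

1

Max flow = 1 (via 1 augmenting path).
In the residual at optimum, the set reachable from source is {a, b, source}.
Cut edges: b->t (cap 1). Sum = 1.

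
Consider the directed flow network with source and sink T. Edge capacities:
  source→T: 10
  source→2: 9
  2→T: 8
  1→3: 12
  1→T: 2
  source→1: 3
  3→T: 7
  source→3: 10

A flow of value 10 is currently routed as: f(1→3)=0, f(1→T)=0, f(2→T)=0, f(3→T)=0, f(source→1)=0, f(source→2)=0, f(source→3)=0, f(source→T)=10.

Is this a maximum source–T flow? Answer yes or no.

No

Residual path source→1→T has bottleneck 2 > 0.
Pushing 2 along it raises the flow to 12, so the given flow is not maximum.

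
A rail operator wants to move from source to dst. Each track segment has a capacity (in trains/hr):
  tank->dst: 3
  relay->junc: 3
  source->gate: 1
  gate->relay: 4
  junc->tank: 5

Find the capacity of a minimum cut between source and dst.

Max flow = 1 (via 1 augmenting path).
In the residual at optimum, the set reachable from source is {source}.
Cut edges: source->gate (cap 1). Sum = 1.

1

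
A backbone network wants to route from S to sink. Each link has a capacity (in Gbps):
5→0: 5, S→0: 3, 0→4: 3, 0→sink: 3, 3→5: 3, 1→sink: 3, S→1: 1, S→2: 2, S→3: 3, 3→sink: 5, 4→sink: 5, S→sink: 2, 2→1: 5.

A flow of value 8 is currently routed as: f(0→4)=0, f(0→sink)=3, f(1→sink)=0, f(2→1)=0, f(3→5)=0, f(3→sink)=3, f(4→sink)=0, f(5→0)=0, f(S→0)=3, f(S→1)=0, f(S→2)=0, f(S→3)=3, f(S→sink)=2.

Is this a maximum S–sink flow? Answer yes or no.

Residual path S→1→sink has bottleneck 1 > 0.
Pushing 1 along it raises the flow to 9, so the given flow is not maximum.

No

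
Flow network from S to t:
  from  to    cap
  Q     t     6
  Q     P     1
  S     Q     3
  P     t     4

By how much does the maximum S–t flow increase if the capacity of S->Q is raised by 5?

Original max flow = 3.
After raising cap(S->Q), augmenting paths through that edge carry 4 more units.
New max flow = 7. Increase = 4.

4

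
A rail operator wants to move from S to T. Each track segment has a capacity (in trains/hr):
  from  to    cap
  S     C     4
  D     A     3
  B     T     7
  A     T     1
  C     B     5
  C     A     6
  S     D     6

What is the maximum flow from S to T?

Augment S→D→A→T: bottleneck 1. Total 1.
Augment S→C→B→T: bottleneck 4. Total 5.
No augmenting path remains in the residual graph.

5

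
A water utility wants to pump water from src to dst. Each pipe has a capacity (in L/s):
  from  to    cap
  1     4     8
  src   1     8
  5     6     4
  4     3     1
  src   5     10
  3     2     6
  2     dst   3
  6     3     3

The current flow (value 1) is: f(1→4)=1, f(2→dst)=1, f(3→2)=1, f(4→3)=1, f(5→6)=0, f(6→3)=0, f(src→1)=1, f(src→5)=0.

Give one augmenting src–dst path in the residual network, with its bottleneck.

src→5→6→3→2→dst, bottleneck 2

Residual along src→5→6→3→2→dst: src→5: 10, 5→6: 4, 6→3: 3, 3→2: 5, 2→dst: 2.
Bottleneck = min = 2.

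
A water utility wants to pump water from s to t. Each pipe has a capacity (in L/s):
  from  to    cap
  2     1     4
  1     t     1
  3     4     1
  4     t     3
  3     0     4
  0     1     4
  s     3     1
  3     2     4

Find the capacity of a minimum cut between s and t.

1

Max flow = 1 (via 1 augmenting path).
In the residual at optimum, the set reachable from s is {s}.
Cut edges: s->3 (cap 1). Sum = 1.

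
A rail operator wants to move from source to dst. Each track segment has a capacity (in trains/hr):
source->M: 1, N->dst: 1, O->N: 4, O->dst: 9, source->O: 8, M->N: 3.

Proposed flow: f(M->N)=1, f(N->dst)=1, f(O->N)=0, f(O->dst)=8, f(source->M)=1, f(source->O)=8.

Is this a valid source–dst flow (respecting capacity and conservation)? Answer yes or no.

Every edge has 0 ≤ f(e) ≤ cap(e).
At each intermediate node, inflow equals outflow.

Yes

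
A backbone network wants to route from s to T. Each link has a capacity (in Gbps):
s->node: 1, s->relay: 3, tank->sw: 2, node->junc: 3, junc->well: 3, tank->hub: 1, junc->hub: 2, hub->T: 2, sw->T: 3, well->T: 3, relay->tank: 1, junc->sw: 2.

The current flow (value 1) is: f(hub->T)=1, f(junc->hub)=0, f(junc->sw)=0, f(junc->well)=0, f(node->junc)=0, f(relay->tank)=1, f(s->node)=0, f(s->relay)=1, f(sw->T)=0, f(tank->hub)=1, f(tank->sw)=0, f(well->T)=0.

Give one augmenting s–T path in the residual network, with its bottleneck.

Residual along s->node->junc->sw->T: s->node: 1, node->junc: 3, junc->sw: 2, sw->T: 3.
Bottleneck = min = 1.

s->node->junc->sw->T, bottleneck 1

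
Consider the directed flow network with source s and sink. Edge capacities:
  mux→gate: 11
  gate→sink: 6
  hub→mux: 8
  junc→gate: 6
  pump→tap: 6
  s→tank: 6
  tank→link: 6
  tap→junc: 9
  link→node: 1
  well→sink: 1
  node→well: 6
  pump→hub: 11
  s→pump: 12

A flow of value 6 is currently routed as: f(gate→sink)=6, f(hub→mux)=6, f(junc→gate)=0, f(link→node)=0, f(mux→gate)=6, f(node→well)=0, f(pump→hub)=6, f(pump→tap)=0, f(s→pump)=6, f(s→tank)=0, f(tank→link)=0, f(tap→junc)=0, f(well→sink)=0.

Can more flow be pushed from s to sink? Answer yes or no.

Yes

Residual path s→tank→link→node→well→sink has bottleneck 1 > 0.
Pushing 1 along it raises the flow to 7, so the given flow is not maximum.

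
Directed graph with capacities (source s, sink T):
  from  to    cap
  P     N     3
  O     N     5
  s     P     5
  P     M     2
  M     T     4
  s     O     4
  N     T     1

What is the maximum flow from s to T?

Augment s->P->M->T: bottleneck 2. Total 2.
Augment s->P->N->T: bottleneck 1. Total 3.
No augmenting path remains in the residual graph.

3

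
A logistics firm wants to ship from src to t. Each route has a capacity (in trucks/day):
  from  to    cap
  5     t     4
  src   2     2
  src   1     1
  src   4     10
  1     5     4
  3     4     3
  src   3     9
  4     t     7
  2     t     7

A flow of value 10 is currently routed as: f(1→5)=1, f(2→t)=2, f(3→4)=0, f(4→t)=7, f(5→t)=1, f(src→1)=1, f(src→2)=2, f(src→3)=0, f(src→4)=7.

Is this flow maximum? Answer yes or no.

Residual reachable from src: {3, 4, src}; t is not reachable.
Saturated cut: src→1, src→2, 4→t with total capacity 10 = current flow value. Flow is maximum.

Yes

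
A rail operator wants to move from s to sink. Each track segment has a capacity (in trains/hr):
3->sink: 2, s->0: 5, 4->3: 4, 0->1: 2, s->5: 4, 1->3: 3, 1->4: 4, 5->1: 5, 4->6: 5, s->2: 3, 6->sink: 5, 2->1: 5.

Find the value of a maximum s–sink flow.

Augment s->0->1->3->sink: bottleneck 2. Total 2.
Augment s->5->1->4->6->sink: bottleneck 4. Total 6.
No augmenting path remains in the residual graph.

6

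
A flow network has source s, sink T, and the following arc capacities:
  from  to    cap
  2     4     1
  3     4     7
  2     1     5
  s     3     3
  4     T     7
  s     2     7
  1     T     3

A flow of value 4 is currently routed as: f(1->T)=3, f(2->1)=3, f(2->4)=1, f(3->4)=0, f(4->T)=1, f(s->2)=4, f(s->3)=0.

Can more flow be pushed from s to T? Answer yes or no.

Residual path s->3->4->T has bottleneck 3 > 0.
Pushing 3 along it raises the flow to 7, so the given flow is not maximum.

Yes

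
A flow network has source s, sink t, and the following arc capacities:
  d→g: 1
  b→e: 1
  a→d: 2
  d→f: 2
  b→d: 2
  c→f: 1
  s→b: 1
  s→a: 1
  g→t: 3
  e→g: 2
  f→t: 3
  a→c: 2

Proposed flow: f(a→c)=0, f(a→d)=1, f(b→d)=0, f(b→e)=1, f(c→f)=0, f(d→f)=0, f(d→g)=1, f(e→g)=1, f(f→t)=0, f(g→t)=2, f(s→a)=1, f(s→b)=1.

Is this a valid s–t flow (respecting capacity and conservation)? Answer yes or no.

Every edge has 0 ≤ f(e) ≤ cap(e).
At each intermediate node, inflow equals outflow.

Yes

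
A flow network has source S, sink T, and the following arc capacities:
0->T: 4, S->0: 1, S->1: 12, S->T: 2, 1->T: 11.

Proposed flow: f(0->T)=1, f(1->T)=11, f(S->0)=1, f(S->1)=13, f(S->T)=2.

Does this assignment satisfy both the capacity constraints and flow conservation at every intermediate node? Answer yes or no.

Capacity violated on S->1: flow 13 > capacity 12.

No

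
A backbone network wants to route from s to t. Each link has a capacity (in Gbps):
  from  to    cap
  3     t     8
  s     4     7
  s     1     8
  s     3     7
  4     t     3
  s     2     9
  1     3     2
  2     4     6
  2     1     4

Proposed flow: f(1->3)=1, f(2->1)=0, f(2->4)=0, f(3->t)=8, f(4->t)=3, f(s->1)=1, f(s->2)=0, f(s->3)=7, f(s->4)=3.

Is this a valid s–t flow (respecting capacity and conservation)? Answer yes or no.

Yes

Every edge has 0 ≤ f(e) ≤ cap(e).
At each intermediate node, inflow equals outflow.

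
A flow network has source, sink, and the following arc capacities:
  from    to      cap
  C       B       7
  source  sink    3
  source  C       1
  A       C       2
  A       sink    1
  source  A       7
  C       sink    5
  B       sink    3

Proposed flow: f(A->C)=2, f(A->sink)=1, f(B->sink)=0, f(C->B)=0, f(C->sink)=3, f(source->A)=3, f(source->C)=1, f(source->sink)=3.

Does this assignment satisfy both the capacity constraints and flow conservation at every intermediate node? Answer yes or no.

Yes

Every edge has 0 ≤ f(e) ≤ cap(e).
At each intermediate node, inflow equals outflow.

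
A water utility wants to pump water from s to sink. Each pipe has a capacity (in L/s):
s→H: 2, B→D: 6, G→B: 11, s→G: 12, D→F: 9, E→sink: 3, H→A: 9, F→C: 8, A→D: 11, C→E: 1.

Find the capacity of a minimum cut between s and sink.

1

Max flow = 1 (via 1 augmenting path).
In the residual at optimum, the set reachable from s is {A, B, C, D, F, G, H, s}.
Cut edges: C→E (cap 1). Sum = 1.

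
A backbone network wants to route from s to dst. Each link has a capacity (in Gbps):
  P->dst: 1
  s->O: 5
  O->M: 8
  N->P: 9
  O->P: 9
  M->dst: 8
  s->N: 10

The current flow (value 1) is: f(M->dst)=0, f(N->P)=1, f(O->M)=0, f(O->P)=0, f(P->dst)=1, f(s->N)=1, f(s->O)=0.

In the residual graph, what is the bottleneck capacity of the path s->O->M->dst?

5

Residual capacities along the path: s->O: 5, O->M: 8, M->dst: 8.
Minimum is 5.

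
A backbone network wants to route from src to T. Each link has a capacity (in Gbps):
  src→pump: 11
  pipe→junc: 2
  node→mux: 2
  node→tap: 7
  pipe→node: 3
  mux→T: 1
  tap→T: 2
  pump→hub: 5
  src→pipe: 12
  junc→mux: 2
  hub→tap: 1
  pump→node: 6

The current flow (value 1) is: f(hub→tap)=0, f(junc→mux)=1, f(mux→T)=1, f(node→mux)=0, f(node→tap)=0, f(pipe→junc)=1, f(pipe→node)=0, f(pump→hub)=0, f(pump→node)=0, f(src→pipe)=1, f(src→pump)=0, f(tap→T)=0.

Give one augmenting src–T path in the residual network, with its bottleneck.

src→pipe→node→tap→T, bottleneck 2

Residual along src→pipe→node→tap→T: src→pipe: 11, pipe→node: 3, node→tap: 7, tap→T: 2.
Bottleneck = min = 2.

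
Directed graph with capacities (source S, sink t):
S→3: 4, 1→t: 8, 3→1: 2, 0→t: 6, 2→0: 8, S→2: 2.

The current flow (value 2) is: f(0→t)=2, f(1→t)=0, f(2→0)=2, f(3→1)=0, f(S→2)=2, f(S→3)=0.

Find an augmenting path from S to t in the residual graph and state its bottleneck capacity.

Residual along S→3→1→t: S→3: 4, 3→1: 2, 1→t: 8.
Bottleneck = min = 2.

S→3→1→t, bottleneck 2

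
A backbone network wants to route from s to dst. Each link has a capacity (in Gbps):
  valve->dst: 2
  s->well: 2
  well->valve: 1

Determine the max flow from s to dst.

1

Augment s->well->valve->dst: bottleneck 1. Total 1.
No augmenting path remains in the residual graph.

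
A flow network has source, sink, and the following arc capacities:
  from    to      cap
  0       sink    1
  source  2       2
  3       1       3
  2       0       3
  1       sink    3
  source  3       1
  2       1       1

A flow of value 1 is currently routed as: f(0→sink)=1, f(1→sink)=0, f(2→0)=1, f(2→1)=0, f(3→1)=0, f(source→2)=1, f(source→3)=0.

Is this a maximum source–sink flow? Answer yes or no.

No

Residual path source→2→1→sink has bottleneck 1 > 0.
Pushing 1 along it raises the flow to 2, so the given flow is not maximum.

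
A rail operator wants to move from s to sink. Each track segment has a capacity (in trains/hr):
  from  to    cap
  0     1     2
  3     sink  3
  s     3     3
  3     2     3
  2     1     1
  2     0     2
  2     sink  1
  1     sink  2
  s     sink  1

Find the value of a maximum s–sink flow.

4

Augment s->sink: bottleneck 1. Total 1.
Augment s->3->sink: bottleneck 3. Total 4.
No augmenting path remains in the residual graph.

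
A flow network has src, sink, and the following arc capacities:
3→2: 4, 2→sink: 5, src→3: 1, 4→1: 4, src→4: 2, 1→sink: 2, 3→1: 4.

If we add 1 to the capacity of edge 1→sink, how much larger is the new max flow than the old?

0

Original max flow = 3.
Edge 1→sink does not cross the min cut (source side {src}), so extra capacity there cannot help.
New max flow = 3. Increase = 0.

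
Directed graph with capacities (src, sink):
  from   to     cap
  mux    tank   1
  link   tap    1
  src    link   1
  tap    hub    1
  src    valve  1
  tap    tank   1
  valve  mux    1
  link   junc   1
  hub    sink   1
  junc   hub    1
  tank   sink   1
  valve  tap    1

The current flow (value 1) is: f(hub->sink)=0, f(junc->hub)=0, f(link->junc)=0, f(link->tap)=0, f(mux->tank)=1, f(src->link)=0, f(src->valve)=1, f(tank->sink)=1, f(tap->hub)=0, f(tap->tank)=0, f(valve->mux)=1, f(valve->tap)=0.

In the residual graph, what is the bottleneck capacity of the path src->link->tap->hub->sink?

Residual capacities along the path: src->link: 1, link->tap: 1, tap->hub: 1, hub->sink: 1.
Minimum is 1.

1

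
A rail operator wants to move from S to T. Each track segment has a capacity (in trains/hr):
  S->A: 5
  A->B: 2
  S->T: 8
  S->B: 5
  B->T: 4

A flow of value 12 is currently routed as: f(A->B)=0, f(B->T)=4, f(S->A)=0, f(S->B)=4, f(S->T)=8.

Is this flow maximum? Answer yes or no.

Yes

Residual reachable from S: {A, B, S}; T is not reachable.
Saturated cut: S->T, B->T with total capacity 12 = current flow value. Flow is maximum.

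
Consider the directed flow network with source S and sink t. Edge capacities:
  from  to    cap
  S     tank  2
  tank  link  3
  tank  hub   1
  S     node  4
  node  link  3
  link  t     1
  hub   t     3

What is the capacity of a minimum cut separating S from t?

2

Max flow = 2 (via 2 augmenting paths).
In the residual at optimum, the set reachable from S is {S, link, node, tank}.
Cut edges: tank→hub (cap 1), link→t (cap 1). Sum = 2.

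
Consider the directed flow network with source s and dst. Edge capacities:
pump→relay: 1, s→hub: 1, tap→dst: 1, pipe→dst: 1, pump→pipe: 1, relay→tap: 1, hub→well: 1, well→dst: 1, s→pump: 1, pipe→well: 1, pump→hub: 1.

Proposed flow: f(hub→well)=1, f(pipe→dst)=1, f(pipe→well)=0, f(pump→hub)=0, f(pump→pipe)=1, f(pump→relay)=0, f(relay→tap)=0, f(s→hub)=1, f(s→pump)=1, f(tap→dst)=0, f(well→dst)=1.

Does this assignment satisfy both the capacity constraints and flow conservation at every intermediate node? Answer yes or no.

Yes

Every edge has 0 ≤ f(e) ≤ cap(e).
At each intermediate node, inflow equals outflow.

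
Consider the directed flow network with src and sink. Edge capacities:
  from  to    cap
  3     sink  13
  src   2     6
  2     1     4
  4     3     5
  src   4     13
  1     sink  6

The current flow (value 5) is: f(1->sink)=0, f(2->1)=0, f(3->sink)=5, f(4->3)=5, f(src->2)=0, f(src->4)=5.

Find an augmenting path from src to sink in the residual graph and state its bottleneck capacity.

src->2->1->sink, bottleneck 4

Residual along src->2->1->sink: src->2: 6, 2->1: 4, 1->sink: 6.
Bottleneck = min = 4.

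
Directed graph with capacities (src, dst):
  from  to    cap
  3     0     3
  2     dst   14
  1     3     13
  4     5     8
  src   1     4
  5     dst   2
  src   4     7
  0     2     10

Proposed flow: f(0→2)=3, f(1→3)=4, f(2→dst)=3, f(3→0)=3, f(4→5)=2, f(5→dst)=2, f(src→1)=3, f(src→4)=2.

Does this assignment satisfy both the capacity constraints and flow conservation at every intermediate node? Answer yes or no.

No

Conservation fails at 1: inflow 3 ≠ outflow 4.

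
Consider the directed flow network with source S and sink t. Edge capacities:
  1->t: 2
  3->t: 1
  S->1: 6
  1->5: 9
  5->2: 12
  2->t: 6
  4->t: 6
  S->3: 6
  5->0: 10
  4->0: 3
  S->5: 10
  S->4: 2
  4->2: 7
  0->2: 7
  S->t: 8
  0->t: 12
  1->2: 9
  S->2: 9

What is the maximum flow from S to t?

29

Augment S->t: bottleneck 8. Total 8.
Augment S->3->t: bottleneck 1. Total 9.
Augment S->4->t: bottleneck 2. Total 11.
Augment S->1->t: bottleneck 2. Total 13.
Augment S->2->t: bottleneck 6. Total 19.
Augment S->5->0->t: bottleneck 10. Total 29.
No augmenting path remains in the residual graph.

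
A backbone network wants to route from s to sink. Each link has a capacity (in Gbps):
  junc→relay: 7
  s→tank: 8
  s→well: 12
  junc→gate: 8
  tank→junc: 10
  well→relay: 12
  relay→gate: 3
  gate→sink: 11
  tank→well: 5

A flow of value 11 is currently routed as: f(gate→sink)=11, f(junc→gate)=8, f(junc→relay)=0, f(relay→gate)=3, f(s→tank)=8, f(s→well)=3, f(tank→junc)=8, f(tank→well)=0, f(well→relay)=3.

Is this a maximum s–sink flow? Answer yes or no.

Yes

Residual reachable from s: {relay, s, well}; sink is not reachable.
Saturated cut: s→tank, relay→gate with total capacity 11 = current flow value. Flow is maximum.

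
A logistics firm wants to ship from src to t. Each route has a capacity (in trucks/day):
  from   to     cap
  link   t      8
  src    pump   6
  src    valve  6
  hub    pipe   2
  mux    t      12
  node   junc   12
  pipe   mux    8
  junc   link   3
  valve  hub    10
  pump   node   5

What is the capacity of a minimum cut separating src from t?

Max flow = 5 (via 2 augmenting paths).
In the residual at optimum, the set reachable from src is {hub, junc, node, pump, src, valve}.
Cut edges: junc→link (cap 3), hub→pipe (cap 2). Sum = 5.

5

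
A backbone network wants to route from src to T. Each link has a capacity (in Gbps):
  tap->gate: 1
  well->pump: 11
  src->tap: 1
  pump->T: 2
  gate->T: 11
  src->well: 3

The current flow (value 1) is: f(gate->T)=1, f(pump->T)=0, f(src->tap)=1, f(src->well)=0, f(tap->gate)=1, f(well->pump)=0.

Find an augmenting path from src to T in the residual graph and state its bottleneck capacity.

Residual along src->well->pump->T: src->well: 3, well->pump: 11, pump->T: 2.
Bottleneck = min = 2.

src->well->pump->T, bottleneck 2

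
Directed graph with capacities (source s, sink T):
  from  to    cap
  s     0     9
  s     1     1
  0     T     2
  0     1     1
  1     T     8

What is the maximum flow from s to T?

Augment s->0->T: bottleneck 2. Total 2.
Augment s->1->T: bottleneck 1. Total 3.
Augment s->0->1->T: bottleneck 1. Total 4.
No augmenting path remains in the residual graph.

4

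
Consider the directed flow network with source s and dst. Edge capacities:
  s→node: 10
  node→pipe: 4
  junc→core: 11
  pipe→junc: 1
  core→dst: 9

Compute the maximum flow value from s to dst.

Augment s→node→pipe→junc→core→dst: bottleneck 1. Total 1.
No augmenting path remains in the residual graph.

1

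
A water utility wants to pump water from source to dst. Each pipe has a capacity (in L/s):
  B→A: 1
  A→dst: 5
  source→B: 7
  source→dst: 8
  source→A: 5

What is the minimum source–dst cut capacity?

Max flow = 13 (via 2 augmenting paths).
In the residual at optimum, the set reachable from source is {A, B, source}.
Cut edges: source→dst (cap 8), A→dst (cap 5). Sum = 13.

13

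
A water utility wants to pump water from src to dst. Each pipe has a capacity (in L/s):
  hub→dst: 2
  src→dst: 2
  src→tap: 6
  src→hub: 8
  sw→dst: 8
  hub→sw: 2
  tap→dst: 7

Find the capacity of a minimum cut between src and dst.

12

Max flow = 12 (via 4 augmenting paths).
In the residual at optimum, the set reachable from src is {hub, src}.
Cut edges: src→tap (cap 6), src→dst (cap 2), hub→sw (cap 2), hub→dst (cap 2). Sum = 12.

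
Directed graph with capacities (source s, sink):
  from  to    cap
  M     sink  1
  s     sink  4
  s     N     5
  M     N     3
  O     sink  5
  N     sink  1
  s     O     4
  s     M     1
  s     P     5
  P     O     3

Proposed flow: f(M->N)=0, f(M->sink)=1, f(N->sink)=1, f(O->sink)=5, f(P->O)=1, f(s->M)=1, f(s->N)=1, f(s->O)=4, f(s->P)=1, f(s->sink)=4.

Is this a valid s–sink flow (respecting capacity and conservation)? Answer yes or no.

Every edge has 0 ≤ f(e) ≤ cap(e).
At each intermediate node, inflow equals outflow.

Yes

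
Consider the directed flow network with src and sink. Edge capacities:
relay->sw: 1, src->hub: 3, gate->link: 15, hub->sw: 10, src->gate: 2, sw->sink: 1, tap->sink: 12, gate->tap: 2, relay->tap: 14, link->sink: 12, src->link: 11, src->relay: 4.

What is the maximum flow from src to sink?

18

Augment src->link->sink: bottleneck 11. Total 11.
Augment src->relay->sw->sink: bottleneck 1. Total 12.
Augment src->relay->tap->sink: bottleneck 3. Total 15.
Augment src->gate->link->sink: bottleneck 1. Total 16.
Augment src->gate->tap->sink: bottleneck 1. Total 17.
Augment src->hub->sw->relay->tap->sink: bottleneck 1. Total 18.
No augmenting path remains in the residual graph.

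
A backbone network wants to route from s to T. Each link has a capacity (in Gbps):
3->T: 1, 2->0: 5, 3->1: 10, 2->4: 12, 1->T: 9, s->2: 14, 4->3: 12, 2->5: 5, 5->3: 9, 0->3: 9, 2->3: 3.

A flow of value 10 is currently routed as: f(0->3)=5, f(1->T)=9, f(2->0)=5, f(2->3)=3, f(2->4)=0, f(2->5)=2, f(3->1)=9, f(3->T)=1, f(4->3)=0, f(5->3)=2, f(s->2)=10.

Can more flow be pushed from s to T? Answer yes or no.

Residual reachable from s: {0, 1, 2, 3, 4, 5, s}; T is not reachable.
Saturated cut: 3->T, 1->T with total capacity 10 = current flow value. Flow is maximum.

No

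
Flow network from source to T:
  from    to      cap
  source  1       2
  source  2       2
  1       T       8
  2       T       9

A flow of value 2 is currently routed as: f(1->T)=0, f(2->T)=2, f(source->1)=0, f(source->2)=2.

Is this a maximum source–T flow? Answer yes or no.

Residual path source->1->T has bottleneck 2 > 0.
Pushing 2 along it raises the flow to 4, so the given flow is not maximum.

No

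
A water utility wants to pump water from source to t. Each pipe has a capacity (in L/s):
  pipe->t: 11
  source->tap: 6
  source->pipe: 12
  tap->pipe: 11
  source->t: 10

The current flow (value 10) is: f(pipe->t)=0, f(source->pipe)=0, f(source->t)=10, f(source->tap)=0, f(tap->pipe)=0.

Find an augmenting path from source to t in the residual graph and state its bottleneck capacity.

source->pipe->t, bottleneck 11

Residual along source->pipe->t: source->pipe: 12, pipe->t: 11.
Bottleneck = min = 11.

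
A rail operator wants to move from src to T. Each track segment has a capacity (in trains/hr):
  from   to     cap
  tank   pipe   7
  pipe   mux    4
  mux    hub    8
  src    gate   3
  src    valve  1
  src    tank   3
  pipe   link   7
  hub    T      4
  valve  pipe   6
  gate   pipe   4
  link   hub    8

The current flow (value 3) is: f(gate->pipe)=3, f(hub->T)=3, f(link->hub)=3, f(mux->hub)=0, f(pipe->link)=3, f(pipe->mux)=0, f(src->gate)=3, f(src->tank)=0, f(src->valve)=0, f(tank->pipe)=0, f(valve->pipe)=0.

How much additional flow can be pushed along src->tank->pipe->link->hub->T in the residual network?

1

Residual capacities along the path: src->tank: 3, tank->pipe: 7, pipe->link: 4, link->hub: 5, hub->T: 1.
Minimum is 1.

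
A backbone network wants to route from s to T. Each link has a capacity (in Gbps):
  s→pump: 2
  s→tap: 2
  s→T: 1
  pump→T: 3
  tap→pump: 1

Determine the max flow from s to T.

4

Augment s→T: bottleneck 1. Total 1.
Augment s→pump→T: bottleneck 2. Total 3.
Augment s→tap→pump→T: bottleneck 1. Total 4.
No augmenting path remains in the residual graph.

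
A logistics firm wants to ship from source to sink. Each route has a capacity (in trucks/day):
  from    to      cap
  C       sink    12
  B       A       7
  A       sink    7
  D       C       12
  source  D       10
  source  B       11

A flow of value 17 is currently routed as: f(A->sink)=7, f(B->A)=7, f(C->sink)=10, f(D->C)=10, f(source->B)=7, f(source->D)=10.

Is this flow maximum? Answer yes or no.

Yes

Residual reachable from source: {B, source}; sink is not reachable.
Saturated cut: B->A, source->D with total capacity 17 = current flow value. Flow is maximum.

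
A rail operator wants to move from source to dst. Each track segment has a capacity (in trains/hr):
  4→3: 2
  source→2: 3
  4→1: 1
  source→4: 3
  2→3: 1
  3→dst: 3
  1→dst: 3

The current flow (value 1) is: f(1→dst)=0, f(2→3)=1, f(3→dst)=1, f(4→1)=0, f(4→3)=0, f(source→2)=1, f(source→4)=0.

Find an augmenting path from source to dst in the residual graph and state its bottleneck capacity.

source→4→3→dst, bottleneck 2

Residual along source→4→3→dst: source→4: 3, 4→3: 2, 3→dst: 2.
Bottleneck = min = 2.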